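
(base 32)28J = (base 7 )6526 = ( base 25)3hn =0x913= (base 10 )2323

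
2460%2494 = 2460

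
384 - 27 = 357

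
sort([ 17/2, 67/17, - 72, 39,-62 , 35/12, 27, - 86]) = [ - 86, - 72 , - 62, 35/12, 67/17, 17/2 , 27 , 39 ]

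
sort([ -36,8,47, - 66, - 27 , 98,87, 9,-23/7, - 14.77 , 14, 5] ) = [-66,-36, - 27, - 14.77, - 23/7,  5,8, 9,  14,47,87,  98]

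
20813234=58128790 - 37315556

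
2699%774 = 377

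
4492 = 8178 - 3686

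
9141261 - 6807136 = 2334125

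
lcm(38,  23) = 874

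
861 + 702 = 1563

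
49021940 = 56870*862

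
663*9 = 5967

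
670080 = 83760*8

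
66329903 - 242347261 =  - 176017358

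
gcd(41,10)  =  1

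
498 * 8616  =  4290768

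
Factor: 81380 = 2^2*5^1*13^1*313^1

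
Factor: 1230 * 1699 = 2089770   =  2^1*3^1*5^1*41^1*1699^1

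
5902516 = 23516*251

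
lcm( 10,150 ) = 150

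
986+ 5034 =6020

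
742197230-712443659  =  29753571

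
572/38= 15 + 1/19 = 15.05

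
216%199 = 17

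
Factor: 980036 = 2^2*491^1*499^1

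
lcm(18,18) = 18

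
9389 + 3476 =12865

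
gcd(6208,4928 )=64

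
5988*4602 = 27556776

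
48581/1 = 48581 = 48581.00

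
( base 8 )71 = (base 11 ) 52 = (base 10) 57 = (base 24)29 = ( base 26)25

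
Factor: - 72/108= - 2^1*3^( - 1 ) = - 2/3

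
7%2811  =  7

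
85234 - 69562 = 15672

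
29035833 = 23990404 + 5045429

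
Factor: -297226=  - 2^1*353^1*421^1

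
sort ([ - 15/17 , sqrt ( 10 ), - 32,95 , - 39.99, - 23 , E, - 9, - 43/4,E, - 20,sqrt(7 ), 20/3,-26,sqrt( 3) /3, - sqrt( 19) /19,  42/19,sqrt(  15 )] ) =[ - 39.99, - 32, - 26,-23, - 20, - 43/4 ,-9,  -  15/17, - sqrt( 19)/19,  sqrt( 3 )/3,  42/19,sqrt(7 ),  E, E, sqrt( 10), sqrt( 15),20/3, 95]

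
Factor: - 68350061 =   -  13^1 * 251^1*20947^1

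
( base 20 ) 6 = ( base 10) 6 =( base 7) 6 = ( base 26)6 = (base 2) 110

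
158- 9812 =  - 9654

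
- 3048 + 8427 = 5379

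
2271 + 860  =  3131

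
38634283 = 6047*6389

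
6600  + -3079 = 3521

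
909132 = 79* 11508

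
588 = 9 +579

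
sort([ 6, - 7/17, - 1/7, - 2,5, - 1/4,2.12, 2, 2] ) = [-2 , - 7/17, - 1/4, - 1/7, 2 , 2, 2.12, 5 , 6]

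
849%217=198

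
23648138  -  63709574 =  - 40061436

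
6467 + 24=6491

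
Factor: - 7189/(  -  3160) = 2^( -3)*5^( - 1 )*7^1*13^1 = 91/40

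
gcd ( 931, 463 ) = 1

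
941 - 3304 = - 2363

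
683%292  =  99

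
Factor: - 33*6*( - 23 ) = 4554= 2^1*3^2*11^1*23^1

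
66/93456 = 1/1416=0.00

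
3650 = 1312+2338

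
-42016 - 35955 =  - 77971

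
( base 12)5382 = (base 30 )A5K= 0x23D2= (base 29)AQ6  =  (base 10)9170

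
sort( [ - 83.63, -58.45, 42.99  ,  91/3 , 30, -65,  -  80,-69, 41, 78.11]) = [- 83.63,- 80, - 69, - 65,-58.45, 30,91/3, 41 , 42.99 , 78.11]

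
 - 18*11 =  - 198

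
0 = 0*796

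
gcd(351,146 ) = 1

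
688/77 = 688/77 = 8.94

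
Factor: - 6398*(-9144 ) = 58503312 = 2^4*3^2*7^1*127^1*457^1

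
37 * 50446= 1866502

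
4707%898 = 217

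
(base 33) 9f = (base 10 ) 312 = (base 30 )AC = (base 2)100111000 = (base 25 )cc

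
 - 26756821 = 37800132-64556953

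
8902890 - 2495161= 6407729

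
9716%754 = 668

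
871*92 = 80132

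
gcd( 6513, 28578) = 3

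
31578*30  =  947340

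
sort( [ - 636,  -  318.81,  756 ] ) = [- 636, - 318.81,756 ]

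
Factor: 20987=31^1*677^1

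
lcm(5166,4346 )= 273798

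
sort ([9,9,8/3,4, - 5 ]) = [ - 5, 8/3, 4 , 9,9]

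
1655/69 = 23 + 68/69 = 23.99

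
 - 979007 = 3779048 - 4758055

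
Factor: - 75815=-5^1*59^1*257^1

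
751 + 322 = 1073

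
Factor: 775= 5^2*31^1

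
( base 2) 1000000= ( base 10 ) 64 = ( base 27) 2a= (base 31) 22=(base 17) 3D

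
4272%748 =532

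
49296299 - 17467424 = 31828875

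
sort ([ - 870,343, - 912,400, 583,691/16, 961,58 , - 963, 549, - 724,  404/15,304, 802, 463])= [ - 963,-912, -870,-724,404/15, 691/16,58,304, 343, 400, 463 , 549,583,802, 961 ]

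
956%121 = 109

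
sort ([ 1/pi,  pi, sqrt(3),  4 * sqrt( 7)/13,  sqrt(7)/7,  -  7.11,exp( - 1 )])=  [ - 7.11,1/pi,exp( - 1),sqrt( 7)/7,4*sqrt(7)/13,sqrt(3),pi]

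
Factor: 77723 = 77723^1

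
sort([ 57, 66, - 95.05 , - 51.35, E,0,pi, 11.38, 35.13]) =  [ - 95.05 , - 51.35, 0, E,pi, 11.38,35.13,57, 66]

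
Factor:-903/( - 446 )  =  2^ (-1)*3^1*7^1 * 43^1*223^(-1 ) 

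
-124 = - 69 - 55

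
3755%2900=855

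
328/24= 13 + 2/3 = 13.67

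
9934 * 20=198680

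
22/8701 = 2/791 =0.00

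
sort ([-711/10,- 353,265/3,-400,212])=[ - 400 , - 353, - 711/10,265/3, 212]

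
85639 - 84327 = 1312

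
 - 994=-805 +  - 189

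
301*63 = 18963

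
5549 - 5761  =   - 212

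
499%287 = 212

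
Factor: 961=31^2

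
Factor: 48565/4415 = 11 = 11^1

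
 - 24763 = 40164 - 64927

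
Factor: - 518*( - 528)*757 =207042528 = 2^5*3^1*7^1 * 11^1*37^1*757^1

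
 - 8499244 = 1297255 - 9796499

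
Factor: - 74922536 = -2^3*13^1*17^1*31^1*1367^1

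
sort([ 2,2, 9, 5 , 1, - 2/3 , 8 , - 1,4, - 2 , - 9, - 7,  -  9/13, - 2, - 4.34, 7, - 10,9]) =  [ - 10, - 9, - 7, - 4.34,-2, - 2, - 1,- 9/13, - 2/3,1  ,  2,2, 4, 5,7 , 8 , 9, 9]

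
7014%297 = 183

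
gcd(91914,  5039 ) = 1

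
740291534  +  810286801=1550578335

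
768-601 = 167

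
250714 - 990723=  -740009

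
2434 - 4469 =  - 2035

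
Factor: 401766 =2^1*3^1 * 29^1*2309^1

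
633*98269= 62204277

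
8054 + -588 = 7466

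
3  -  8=  -  5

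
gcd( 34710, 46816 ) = 2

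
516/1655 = 516/1655 = 0.31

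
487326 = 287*1698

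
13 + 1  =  14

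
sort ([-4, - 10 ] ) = [ - 10,-4]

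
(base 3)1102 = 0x26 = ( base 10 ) 38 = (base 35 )13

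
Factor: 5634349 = 7^1*181^1*4447^1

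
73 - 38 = 35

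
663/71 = 9 + 24/71 = 9.34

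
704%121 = 99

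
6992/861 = 6992/861 = 8.12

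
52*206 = 10712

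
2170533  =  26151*83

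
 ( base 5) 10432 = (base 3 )1000111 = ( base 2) 1011100110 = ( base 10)742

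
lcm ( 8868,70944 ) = 70944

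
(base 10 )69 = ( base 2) 1000101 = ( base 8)105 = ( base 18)3f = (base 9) 76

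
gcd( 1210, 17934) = 2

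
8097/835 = 8097/835 = 9.70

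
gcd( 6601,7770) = 7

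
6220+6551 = 12771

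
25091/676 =25091/676 = 37.12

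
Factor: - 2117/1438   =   - 2^( - 1) *29^1*73^1*719^( - 1) 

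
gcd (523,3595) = 1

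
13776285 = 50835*271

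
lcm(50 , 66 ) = 1650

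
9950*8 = 79600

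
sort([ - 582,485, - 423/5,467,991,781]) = [ - 582, - 423/5,467, 485,781, 991 ] 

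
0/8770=0 = 0.00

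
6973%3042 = 889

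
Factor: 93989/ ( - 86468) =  - 2^ ( - 2)*7^1  *29^1 * 463^1*21617^( - 1)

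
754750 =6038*125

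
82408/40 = 10301/5  =  2060.20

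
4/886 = 2/443 = 0.00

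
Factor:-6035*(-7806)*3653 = 2^1*3^1*5^1*13^1 * 17^1*71^1 * 281^1*1301^1 = 172089944130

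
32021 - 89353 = - 57332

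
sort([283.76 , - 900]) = [ - 900,  283.76]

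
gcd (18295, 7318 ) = 3659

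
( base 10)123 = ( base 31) 3u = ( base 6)323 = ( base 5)443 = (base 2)1111011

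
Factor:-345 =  - 3^1*5^1*23^1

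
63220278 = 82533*766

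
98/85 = 1 + 13/85 = 1.15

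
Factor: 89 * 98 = 2^1* 7^2 * 89^1 = 8722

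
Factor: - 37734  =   - 2^1*3^1*19^1*331^1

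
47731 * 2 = 95462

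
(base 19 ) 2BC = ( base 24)1f7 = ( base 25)1ci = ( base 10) 943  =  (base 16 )3AF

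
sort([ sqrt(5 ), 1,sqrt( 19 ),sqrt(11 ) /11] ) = [ sqrt(11)/11,1,sqrt (5),sqrt( 19)] 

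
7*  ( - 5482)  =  -38374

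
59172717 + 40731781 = 99904498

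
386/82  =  4 + 29/41  =  4.71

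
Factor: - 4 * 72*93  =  -2^5*3^3*31^1 = -26784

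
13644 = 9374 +4270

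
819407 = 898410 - 79003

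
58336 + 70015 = 128351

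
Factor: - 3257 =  - 3257^1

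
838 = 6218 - 5380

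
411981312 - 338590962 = 73390350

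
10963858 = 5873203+5090655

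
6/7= 6/7 = 0.86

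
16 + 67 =83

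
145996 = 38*3842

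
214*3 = 642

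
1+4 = 5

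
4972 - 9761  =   - 4789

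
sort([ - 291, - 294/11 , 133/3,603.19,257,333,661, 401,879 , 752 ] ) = [-291 , - 294/11, 133/3,257,333, 401 , 603.19, 661,752,879 ] 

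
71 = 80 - 9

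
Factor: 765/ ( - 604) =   -  2^ ( - 2) * 3^2*5^1*17^1*151^( - 1)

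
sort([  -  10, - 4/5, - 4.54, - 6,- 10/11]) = [ - 10, - 6, - 4.54, - 10/11, - 4/5]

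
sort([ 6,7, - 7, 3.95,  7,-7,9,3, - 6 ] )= [ - 7, - 7, - 6,3,  3.95,6,7, 7,9]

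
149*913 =136037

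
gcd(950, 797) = 1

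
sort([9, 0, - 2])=[ - 2 , 0,9] 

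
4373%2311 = 2062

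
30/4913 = 30/4913 = 0.01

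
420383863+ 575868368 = 996252231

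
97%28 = 13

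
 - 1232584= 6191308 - 7423892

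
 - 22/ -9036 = 11/4518 = 0.00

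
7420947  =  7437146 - 16199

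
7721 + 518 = 8239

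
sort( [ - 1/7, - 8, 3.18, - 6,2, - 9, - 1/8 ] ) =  [ - 9, - 8,-6, - 1/7, - 1/8, 2 , 3.18]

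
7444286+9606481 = 17050767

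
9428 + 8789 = 18217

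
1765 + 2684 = 4449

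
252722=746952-494230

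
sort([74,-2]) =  [ - 2, 74]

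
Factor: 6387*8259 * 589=3^2*19^1 * 31^1*2129^1*2753^1 = 31069887237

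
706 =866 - 160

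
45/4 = 11 + 1/4 = 11.25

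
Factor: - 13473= - 3^3* 499^1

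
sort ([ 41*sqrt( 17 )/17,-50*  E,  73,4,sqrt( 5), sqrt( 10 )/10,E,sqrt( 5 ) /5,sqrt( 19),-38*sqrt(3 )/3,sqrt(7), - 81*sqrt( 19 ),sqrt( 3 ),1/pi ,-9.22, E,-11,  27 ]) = [-81*sqrt( 19), - 50*E, - 38 *sqrt( 3)/3,-11, - 9.22,sqrt(10 )/10,1/pi,sqrt(5)/5,sqrt ( 3 ),sqrt (5 ),sqrt(7),E, E,4,sqrt(19), 41*sqrt ( 17)/17, 27,73 ] 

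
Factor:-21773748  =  -2^2*3^1*251^1 *7229^1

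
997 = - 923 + 1920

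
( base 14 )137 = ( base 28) 8l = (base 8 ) 365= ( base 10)245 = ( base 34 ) 77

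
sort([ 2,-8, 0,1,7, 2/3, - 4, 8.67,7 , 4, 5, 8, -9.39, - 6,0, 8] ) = [ - 9.39, - 8, -6, - 4,0, 0,  2/3,1,  2, 4,5,7,  7,8, 8,8.67] 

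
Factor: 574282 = 2^1*287141^1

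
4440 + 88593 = 93033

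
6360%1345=980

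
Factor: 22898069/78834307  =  503^1*45523^1*78834307^( - 1)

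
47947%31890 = 16057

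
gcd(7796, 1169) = 1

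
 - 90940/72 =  - 1264+17/18 = -1263.06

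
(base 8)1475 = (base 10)829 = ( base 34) od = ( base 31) qn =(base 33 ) P4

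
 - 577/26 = -23+21/26 = - 22.19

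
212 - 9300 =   -  9088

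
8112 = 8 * 1014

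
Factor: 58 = 2^1*29^1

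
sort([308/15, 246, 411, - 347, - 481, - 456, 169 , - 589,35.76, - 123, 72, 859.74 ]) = [ - 589, - 481, - 456, - 347,  -  123, 308/15, 35.76 , 72, 169, 246, 411, 859.74]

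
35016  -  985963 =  - 950947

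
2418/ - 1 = - 2418/1 = -2418.00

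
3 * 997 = 2991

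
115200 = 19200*6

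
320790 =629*510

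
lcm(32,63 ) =2016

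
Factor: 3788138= 2^1*31^1 * 61099^1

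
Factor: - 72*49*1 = -2^3*3^2*7^2  =  - 3528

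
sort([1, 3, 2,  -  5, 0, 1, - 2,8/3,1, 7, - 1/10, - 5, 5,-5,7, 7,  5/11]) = [ - 5, - 5, - 5, - 2, - 1/10,0,5/11,1,  1,1,2, 8/3,  3,5,  7, 7,7 ]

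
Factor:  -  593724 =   -  2^2*3^1*49477^1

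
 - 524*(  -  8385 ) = 4393740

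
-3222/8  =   - 403 + 1/4 = - 402.75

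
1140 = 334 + 806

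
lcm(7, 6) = 42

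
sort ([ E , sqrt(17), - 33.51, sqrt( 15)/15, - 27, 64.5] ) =[ - 33.51, - 27,sqrt(15 ) /15,  E,sqrt( 17),64.5 ] 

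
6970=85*82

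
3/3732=1/1244=0.00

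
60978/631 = 60978/631 = 96.64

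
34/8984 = 17/4492 = 0.00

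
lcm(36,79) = 2844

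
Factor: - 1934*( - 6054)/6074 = 5854218/3037= 2^1*3^1*967^1*1009^1*3037^( - 1 ) 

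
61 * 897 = 54717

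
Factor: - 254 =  - 2^1*127^1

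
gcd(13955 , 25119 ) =2791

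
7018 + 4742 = 11760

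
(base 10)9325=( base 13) 4324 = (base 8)22155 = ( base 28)bp1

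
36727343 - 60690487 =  - 23963144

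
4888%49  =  37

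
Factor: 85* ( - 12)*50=-51000=-2^3*3^1 * 5^3*17^1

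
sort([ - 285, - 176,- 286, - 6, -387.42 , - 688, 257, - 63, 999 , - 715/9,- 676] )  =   [ - 688, - 676, - 387.42,- 286, - 285, - 176,  -  715/9, -63,-6,257, 999 ] 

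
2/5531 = 2/5531 = 0.00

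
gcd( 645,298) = 1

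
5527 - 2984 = 2543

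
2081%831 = 419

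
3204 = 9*356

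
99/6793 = 99/6793 = 0.01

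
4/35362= 2/17681 = 0.00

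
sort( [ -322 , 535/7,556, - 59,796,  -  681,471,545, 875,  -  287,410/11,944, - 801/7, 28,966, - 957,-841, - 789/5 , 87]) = [ - 957, - 841, - 681, - 322,  -  287, - 789/5, - 801/7, - 59,28 , 410/11,535/7, 87,471,545 , 556, 796, 875 , 944,966] 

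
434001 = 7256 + 426745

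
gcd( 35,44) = 1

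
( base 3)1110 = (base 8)47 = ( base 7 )54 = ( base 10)39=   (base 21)1i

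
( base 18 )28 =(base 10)44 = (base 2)101100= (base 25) 1j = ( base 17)2a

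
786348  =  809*972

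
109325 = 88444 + 20881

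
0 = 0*475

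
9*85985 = 773865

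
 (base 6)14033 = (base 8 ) 4205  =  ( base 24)3il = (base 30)2cl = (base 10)2181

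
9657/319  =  30 + 3/11= 30.27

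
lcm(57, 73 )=4161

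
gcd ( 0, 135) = 135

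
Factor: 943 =23^1*41^1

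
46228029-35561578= 10666451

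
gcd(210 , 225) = 15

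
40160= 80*502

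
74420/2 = 37210 = 37210.00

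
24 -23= 1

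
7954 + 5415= 13369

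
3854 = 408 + 3446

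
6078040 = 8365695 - 2287655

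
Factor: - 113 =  - 113^1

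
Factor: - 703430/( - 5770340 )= 70343/577034=2^(  -  1 )*7^1*13^1*31^( - 1 )*41^ ( - 1)*227^( - 1 )*773^1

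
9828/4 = 2457   =  2457.00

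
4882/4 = 1220 + 1/2 = 1220.50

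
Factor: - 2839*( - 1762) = 5002318 = 2^1 *17^1 * 167^1 * 881^1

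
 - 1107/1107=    - 1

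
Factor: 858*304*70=2^6*3^1*5^1*7^1*11^1*13^1*19^1= 18258240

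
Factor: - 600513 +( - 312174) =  - 3^1*79^1 * 3851^1 = - 912687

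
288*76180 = 21939840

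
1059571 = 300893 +758678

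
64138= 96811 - 32673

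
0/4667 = 0 = 0.00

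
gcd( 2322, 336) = 6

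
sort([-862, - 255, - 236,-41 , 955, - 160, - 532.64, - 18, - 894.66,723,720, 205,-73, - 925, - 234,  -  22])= [- 925,-894.66, - 862, - 532.64, - 255, - 236,-234,-160, - 73, - 41, - 22, - 18,205,720,723,955 ] 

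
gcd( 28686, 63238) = 14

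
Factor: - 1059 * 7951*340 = -2862837060 = - 2^2*3^1*5^1*17^1*353^1*7951^1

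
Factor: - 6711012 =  - 2^2 * 3^4*7^1 * 11^1*269^1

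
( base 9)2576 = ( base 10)1932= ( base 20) 4gc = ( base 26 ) 2M8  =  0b11110001100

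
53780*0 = 0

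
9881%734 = 339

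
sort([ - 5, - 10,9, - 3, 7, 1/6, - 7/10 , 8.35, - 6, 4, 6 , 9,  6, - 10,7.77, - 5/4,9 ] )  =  [-10, - 10, - 6, - 5 , - 3, - 5/4, - 7/10, 1/6, 4, 6,6,  7,7.77, 8.35 , 9, 9, 9] 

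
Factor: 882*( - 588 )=-518616=   - 2^3*3^3*7^4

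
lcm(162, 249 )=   13446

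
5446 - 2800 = 2646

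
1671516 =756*2211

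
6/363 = 2/121  =  0.02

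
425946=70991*6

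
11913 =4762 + 7151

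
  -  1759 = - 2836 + 1077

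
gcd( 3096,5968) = 8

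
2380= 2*1190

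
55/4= 55/4  =  13.75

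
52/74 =26/37  =  0.70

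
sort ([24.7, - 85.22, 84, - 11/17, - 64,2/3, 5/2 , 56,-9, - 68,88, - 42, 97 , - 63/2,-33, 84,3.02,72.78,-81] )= [  -  85.22, - 81, - 68, - 64,-42 ,-33,-63/2,-9,-11/17, 2/3,5/2, 3.02 , 24.7, 56,  72.78 , 84,  84, 88,97 ]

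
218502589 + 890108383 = 1108610972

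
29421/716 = 29421/716 =41.09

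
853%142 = 1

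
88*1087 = 95656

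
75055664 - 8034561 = 67021103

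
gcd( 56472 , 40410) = 6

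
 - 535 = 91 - 626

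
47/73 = 47/73=0.64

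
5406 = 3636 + 1770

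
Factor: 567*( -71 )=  - 3^4*7^1 * 71^1 =- 40257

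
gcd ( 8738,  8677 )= 1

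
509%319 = 190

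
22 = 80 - 58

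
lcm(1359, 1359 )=1359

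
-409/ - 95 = 4 + 29/95 = 4.31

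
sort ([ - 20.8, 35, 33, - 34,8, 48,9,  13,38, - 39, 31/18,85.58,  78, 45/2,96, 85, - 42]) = [ - 42,-39, - 34, - 20.8 , 31/18, 8, 9,13,  45/2,33,35 , 38,48, 78,85,85.58,96]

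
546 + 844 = 1390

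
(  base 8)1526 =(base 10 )854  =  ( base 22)1GI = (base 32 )qm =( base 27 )14h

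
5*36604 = 183020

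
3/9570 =1/3190 = 0.00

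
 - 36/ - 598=18/299 = 0.06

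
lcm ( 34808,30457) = 243656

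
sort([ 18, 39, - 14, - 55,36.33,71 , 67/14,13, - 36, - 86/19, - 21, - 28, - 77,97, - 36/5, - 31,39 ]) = [ - 77, - 55,-36, - 31, - 28, - 21, - 14, - 36/5,- 86/19,67/14,13,18,36.33,  39,39, 71, 97] 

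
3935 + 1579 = 5514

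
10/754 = 5/377 = 0.01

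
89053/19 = 4687=4687.00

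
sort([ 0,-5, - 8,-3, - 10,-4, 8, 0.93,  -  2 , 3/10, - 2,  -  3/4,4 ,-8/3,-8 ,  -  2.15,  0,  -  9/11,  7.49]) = [ - 10,  -  8, - 8, - 5,-4,-3, - 8/3,  -  2.15, - 2,-2, -9/11,  -  3/4 , 0, 0,3/10,0.93 , 4, 7.49, 8]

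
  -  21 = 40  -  61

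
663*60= 39780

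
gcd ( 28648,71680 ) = 8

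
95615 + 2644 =98259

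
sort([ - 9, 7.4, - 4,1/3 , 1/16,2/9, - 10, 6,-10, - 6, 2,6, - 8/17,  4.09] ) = [-10, - 10,-9, - 6, - 4 , - 8/17, 1/16, 2/9,1/3, 2,4.09, 6,  6, 7.4] 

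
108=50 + 58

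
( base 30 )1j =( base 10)49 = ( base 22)25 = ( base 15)34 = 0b110001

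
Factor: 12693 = 3^1*4231^1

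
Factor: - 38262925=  - 5^2 * 1530517^1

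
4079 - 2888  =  1191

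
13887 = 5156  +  8731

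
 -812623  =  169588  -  982211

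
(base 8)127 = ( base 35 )2h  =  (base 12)73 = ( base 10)87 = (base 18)4F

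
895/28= 31  +  27/28 = 31.96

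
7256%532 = 340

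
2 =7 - 5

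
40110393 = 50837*789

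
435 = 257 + 178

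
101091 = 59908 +41183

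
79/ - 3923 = - 1 + 3844/3923 = - 0.02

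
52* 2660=138320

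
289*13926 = 4024614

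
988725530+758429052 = 1747154582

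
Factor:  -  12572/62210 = -6286/31105 = - 2^1*5^( - 1 )*7^1*449^1 * 6221^(-1 )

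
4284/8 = 535 + 1/2 =535.50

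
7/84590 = 7/84590=0.00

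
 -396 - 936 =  -1332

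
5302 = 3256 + 2046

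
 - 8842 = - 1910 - 6932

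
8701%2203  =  2092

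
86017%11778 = 3571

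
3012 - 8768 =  - 5756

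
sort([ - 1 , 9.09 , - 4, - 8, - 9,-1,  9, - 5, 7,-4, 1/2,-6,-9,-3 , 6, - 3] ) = [ - 9,-9,  -  8, - 6,-5,-4, - 4,  -  3, - 3 , - 1, - 1, 1/2, 6,7,  9, 9.09]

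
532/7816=133/1954 = 0.07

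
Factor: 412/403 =2^2*13^(-1 )*31^ ( -1 )*103^1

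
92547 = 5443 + 87104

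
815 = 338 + 477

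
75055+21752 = 96807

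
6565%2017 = 514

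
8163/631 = 8163/631 = 12.94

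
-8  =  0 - 8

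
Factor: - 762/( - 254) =3^1 = 3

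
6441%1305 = 1221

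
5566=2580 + 2986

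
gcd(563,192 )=1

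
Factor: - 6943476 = - 2^2*3^1 * 227^1 * 2549^1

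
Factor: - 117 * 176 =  - 20592 = - 2^4 * 3^2*11^1 * 13^1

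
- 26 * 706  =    -  18356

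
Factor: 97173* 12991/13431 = 3^2*11^( - 1 )*37^(-1 )*59^1*61^1 * 1181^1  =  38253771/407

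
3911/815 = 3911/815 = 4.80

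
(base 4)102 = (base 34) i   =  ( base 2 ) 10010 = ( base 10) 18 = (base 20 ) i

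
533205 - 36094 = 497111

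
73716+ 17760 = 91476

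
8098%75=73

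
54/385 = 54/385 = 0.14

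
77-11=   66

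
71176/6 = 35588/3 = 11862.67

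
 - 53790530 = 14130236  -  67920766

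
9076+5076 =14152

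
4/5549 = 4/5549  =  0.00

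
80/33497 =80/33497 = 0.00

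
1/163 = 1/163 = 0.01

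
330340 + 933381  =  1263721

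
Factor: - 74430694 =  - 2^1 * 13^1*439^1*6521^1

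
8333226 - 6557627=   1775599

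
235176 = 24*9799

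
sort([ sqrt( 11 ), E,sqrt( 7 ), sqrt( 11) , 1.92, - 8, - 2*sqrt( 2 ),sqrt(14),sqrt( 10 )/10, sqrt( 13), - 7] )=[ - 8, - 7, - 2 * sqrt(2),sqrt( 10 )/10,1.92, sqrt( 7), E, sqrt( 11 ), sqrt(11),sqrt( 13), sqrt( 14) ] 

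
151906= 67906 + 84000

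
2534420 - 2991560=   -  457140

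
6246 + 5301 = 11547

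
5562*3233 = 17981946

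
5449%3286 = 2163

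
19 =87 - 68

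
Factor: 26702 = 2^1*13^2*79^1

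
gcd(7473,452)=1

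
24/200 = 3/25 =0.12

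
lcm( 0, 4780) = 0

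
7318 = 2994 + 4324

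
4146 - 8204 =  - 4058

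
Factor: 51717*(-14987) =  -775082679=- 3^1  *7^1 * 2141^1*17239^1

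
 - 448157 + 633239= 185082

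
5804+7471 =13275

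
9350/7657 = 1 + 1693/7657=1.22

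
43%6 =1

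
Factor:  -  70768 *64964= - 4597372352=- 2^6 *109^1 * 149^1*4423^1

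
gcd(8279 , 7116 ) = 1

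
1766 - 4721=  - 2955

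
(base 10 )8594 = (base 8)20622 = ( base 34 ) 7eq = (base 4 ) 2012102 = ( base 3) 102210022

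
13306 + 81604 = 94910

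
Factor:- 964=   -2^2*241^1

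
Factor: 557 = 557^1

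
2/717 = 2/717=0.00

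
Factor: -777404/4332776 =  - 2^ ( - 1)*7^( - 3 )*19^1*53^1*193^1*1579^(-1 ) = - 194351/1083194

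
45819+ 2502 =48321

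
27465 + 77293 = 104758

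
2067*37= 76479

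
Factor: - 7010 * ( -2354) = 16501540 = 2^2  *  5^1*11^1 * 107^1 * 701^1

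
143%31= 19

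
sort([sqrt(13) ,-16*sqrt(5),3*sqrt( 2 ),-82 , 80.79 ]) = [-82, - 16*sqrt( 5), sqrt(13), 3*sqrt(2 ),80.79]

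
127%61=5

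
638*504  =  321552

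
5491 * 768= 4217088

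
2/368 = 1/184 =0.01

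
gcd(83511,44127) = 9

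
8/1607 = 8/1607 = 0.00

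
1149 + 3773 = 4922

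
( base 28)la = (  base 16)256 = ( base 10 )598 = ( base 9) 734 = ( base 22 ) 154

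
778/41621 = 778/41621  =  0.02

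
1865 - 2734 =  - 869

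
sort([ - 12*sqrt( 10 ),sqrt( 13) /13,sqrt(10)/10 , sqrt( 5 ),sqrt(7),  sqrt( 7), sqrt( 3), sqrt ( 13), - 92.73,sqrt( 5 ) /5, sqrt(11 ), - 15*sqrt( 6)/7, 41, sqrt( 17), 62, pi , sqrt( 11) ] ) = [ - 92.73, - 12*sqrt( 10) , - 15*sqrt(6)/7,sqrt( 13 )/13, sqrt(10 ) /10,  sqrt(5)/5  ,  sqrt( 3), sqrt(5),sqrt( 7 ),sqrt(7 ),pi, sqrt(  11),sqrt( 11),sqrt( 13),sqrt ( 17) , 41,62 ] 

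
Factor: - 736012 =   -  2^2*184003^1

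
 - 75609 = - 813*93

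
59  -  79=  - 20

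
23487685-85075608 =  - 61587923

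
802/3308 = 401/1654 = 0.24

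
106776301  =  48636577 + 58139724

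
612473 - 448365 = 164108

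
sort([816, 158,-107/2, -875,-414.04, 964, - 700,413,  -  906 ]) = [ - 906,-875,-700, - 414.04,  -  107/2, 158,413,816, 964]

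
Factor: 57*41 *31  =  3^1*19^1*31^1*41^1 = 72447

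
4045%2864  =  1181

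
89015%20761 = 5971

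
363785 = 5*72757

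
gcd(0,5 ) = 5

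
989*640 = 632960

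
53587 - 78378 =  - 24791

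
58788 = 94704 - 35916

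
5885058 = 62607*94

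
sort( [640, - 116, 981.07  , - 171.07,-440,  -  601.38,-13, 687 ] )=[ - 601.38, - 440, - 171.07 , - 116,- 13 , 640,687, 981.07] 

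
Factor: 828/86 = 414/43 = 2^1*3^2*23^1*43^( -1)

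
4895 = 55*89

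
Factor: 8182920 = 2^3 * 3^1*5^1*  19^1*37^1*97^1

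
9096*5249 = 47744904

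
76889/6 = 12814+5/6 = 12814.83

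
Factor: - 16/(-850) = 8/425= 2^3*5^(  -  2 )*17^(-1 ) 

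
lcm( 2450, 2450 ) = 2450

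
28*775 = 21700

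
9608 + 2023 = 11631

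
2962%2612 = 350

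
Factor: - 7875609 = -3^1*7^1 * 375029^1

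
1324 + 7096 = 8420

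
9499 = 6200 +3299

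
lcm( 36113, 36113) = 36113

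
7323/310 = 7323/310 = 23.62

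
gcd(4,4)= 4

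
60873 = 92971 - 32098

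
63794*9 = 574146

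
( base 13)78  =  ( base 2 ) 1100011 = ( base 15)69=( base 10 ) 99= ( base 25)3o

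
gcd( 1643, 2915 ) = 53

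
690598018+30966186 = 721564204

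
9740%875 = 115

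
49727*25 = 1243175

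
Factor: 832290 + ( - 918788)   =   - 86498  =  -2^1*61^1*709^1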